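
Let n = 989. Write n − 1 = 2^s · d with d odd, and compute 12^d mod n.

363

989 − 1 = 988 = 2^2 · 247, so d = 247.
12^1 ≡ 12 (mod 989)
12^2 ≡ 12^2 = 144 ≡ 144 (mod 989)
12^4 ≡ 144^2 = 20736 ≡ 956 (mod 989)
12^8 ≡ 956^2 = 913936 ≡ 100 (mod 989)
12^16 ≡ 100^2 = 10000 ≡ 110 (mod 989)
12^32 ≡ 110^2 = 12100 ≡ 232 (mod 989)
12^64 ≡ 232^2 = 53824 ≡ 418 (mod 989)
12^128 ≡ 418^2 = 174724 ≡ 660 (mod 989)
247 = 128 + 64 + 32 + 16 + 4 + 2 + 1 in binary powers of 2.
So 12^247 ≡ 660 · 418 · 232 · 110 · 956 · 144 · 12 ≡ 363 (mod 989).
Squaring chain: 363 → 232; never reaches −1, so base 12 is a Miller–Rabin witness that 989 is composite.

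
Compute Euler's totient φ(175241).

156640

Factor: 175241 = 11 · 89 · 179.
φ(175241) = (11−1) · (89−1) · (179−1) = 10 · 88 · 178 = 156640.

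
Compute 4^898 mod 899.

4^1 ≡ 4 (mod 899)
4^2 ≡ 4^2 = 16 ≡ 16 (mod 899)
4^4 ≡ 16^2 = 256 ≡ 256 (mod 899)
4^8 ≡ 256^2 = 65536 ≡ 808 (mod 899)
4^16 ≡ 808^2 = 652864 ≡ 190 (mod 899)
4^32 ≡ 190^2 = 36100 ≡ 140 (mod 899)
4^64 ≡ 140^2 = 19600 ≡ 721 (mod 899)
4^128 ≡ 721^2 = 519841 ≡ 219 (mod 899)
4^256 ≡ 219^2 = 47961 ≡ 314 (mod 899)
4^512 ≡ 314^2 = 98596 ≡ 605 (mod 899)
898 = 512 + 256 + 128 + 2 in binary powers of 2.
So 4^898 ≡ 605 · 314 · 219 · 16 ≡ 219 (mod 899).
Since 219 ≠ 1, base 4 is a Fermat witness: 899 is composite.

219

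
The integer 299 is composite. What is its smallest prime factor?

13

299 is odd.
Digit sum 20, not divisible by 3.
Ends in 9: not divisible by 5.
7: 299 = 7·42 + 5
11: 299 = 11·27 + 2
13: 299 = 13·23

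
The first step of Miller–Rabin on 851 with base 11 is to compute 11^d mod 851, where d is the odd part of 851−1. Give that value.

582

851 − 1 = 850 = 2^1 · 425, so d = 425.
11^1 ≡ 11 (mod 851)
11^2 ≡ 11^2 = 121 ≡ 121 (mod 851)
11^4 ≡ 121^2 = 14641 ≡ 174 (mod 851)
11^8 ≡ 174^2 = 30276 ≡ 491 (mod 851)
11^16 ≡ 491^2 = 241081 ≡ 248 (mod 851)
11^32 ≡ 248^2 = 61504 ≡ 232 (mod 851)
11^64 ≡ 232^2 = 53824 ≡ 211 (mod 851)
11^128 ≡ 211^2 = 44521 ≡ 269 (mod 851)
11^256 ≡ 269^2 = 72361 ≡ 26 (mod 851)
425 = 256 + 128 + 32 + 8 + 1 in binary powers of 2.
So 11^425 ≡ 26 · 269 · 232 · 491 · 11 ≡ 582 (mod 851).
Squaring chain: 582; never reaches −1, so base 11 is a Miller–Rabin witness that 851 is composite.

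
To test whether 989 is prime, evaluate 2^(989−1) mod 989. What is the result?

213

2^1 ≡ 2 (mod 989)
2^2 ≡ 2^2 = 4 ≡ 4 (mod 989)
2^4 ≡ 4^2 = 16 ≡ 16 (mod 989)
2^8 ≡ 16^2 = 256 ≡ 256 (mod 989)
2^16 ≡ 256^2 = 65536 ≡ 262 (mod 989)
2^32 ≡ 262^2 = 68644 ≡ 403 (mod 989)
2^64 ≡ 403^2 = 162409 ≡ 213 (mod 989)
2^128 ≡ 213^2 = 45369 ≡ 864 (mod 989)
2^256 ≡ 864^2 = 746496 ≡ 790 (mod 989)
2^512 ≡ 790^2 = 624100 ≡ 41 (mod 989)
988 = 512 + 256 + 128 + 64 + 16 + 8 + 4 in binary powers of 2.
So 2^988 ≡ 41 · 790 · 864 · 213 · 262 · 256 · 16 ≡ 213 (mod 989).
Since 213 ≠ 1, base 2 is a Fermat witness: 989 is composite.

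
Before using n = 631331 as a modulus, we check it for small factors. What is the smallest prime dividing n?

631331 is odd.
Digit sum 17, not divisible by 3.
Ends in 1: not divisible by 5.
7: 631331 = 7·90190 + 1
11: 631331 = 11·57393 + 8
13: 631331 = 13·48563 + 12
17: 631331 = 17·37137 + 2
19: 631331 = 19·33227 + 18
23: 631331 = 23·27449 + 4
29: 631331 = 29·21770 + 1
31: 631331 = 31·20365 + 16
37: 631331 = 37·17063

37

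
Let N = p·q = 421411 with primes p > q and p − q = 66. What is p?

683

Since p = q + 66, we have 421411 = q(q + 66), so q² + 66q − 421411 = 0.
Discriminant: 66² + 4·421411 = 4356 + 1685644 = 1690000; √1690000 = 1300.
q = (−66 + 1300)/2 = 617, and p = q + 66 = 683.
Check: 617 · 683 = 421411.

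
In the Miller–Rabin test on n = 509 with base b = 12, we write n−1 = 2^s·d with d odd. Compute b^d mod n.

208

509 − 1 = 508 = 2^2 · 127, so d = 127.
12^1 ≡ 12 (mod 509)
12^2 ≡ 12^2 = 144 ≡ 144 (mod 509)
12^4 ≡ 144^2 = 20736 ≡ 376 (mod 509)
12^8 ≡ 376^2 = 141376 ≡ 383 (mod 509)
12^16 ≡ 383^2 = 146689 ≡ 97 (mod 509)
12^32 ≡ 97^2 = 9409 ≡ 247 (mod 509)
12^64 ≡ 247^2 = 61009 ≡ 438 (mod 509)
127 = 64 + 32 + 16 + 8 + 4 + 2 + 1 in binary powers of 2.
So 12^127 ≡ 438 · 247 · 97 · 383 · 376 · 144 · 12 ≡ 208 (mod 509).
Squaring chain: 208 → 508; reaches −1, so base 12 does not prove 509 composite.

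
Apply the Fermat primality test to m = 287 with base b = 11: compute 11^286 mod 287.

11^1 ≡ 11 (mod 287)
11^2 ≡ 11^2 = 121 ≡ 121 (mod 287)
11^4 ≡ 121^2 = 14641 ≡ 4 (mod 287)
11^8 ≡ 4^2 = 16 ≡ 16 (mod 287)
11^16 ≡ 16^2 = 256 ≡ 256 (mod 287)
11^32 ≡ 256^2 = 65536 ≡ 100 (mod 287)
11^64 ≡ 100^2 = 10000 ≡ 242 (mod 287)
11^128 ≡ 242^2 = 58564 ≡ 16 (mod 287)
11^256 ≡ 16^2 = 256 ≡ 256 (mod 287)
286 = 256 + 16 + 8 + 4 + 2 in binary powers of 2.
So 11^286 ≡ 256 · 256 · 16 · 4 · 121 ≡ 74 (mod 287).
Since 74 ≠ 1, base 11 is a Fermat witness: 287 is composite.

74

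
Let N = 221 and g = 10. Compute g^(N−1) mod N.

10^1 ≡ 10 (mod 221)
10^2 ≡ 10^2 = 100 ≡ 100 (mod 221)
10^4 ≡ 100^2 = 10000 ≡ 55 (mod 221)
10^8 ≡ 55^2 = 3025 ≡ 152 (mod 221)
10^16 ≡ 152^2 = 23104 ≡ 120 (mod 221)
10^32 ≡ 120^2 = 14400 ≡ 35 (mod 221)
10^64 ≡ 35^2 = 1225 ≡ 120 (mod 221)
10^128 ≡ 120^2 = 14400 ≡ 35 (mod 221)
220 = 128 + 64 + 16 + 8 + 4 in binary powers of 2.
So 10^220 ≡ 35 · 120 · 120 · 152 · 55 ≡ 81 (mod 221).
Since 81 ≠ 1, base 10 is a Fermat witness: 221 is composite.

81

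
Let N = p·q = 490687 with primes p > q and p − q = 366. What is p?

907

Since p = q + 366, we have 490687 = q(q + 366), so q² + 366q − 490687 = 0.
Discriminant: 366² + 4·490687 = 133956 + 1962748 = 2096704; √2096704 = 1448.
q = (−366 + 1448)/2 = 541, and p = q + 366 = 907.
Check: 541 · 907 = 490687.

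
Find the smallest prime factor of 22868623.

22868623 is odd.
Digit sum 37, not divisible by 3.
Ends in 3: not divisible by 5.
7: 22868623 = 7·3266946 + 1
11: 22868623 = 11·2078965 + 8
13: 22868623 = 13·1759124 + 11
17: 22868623 = 17·1345213 + 2
19: 22868623 = 19·1203611 + 14
23: 22868623 = 23·994287 + 22
29: 22868623 = 29·788573 + 6
31: 22868623 = 31·737697 + 16
37: 22868623 = 37·618070 + 33
41: 22868623 = 41·557771 + 12
43: 22868623 = 43·531828 + 19
47: 22868623 = 47·486566 + 21
53: 22868623 = 53·431483 + 24
59: 22868623 = 59·387603 + 46
61: 22868623 = 61·374895 + 28
67: 22868623 = 67·341322 + 49
71: 22868623 = 71·322093 + 20
73: 22868623 = 73·313268 + 59
79: 22868623 = 79·289476 + 19
83: 22868623 = 83·275525 + 48
89: 22868623 = 89·256950 + 73
97: 22868623 = 97·235759

97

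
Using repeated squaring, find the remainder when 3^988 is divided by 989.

685

3^1 ≡ 3 (mod 989)
3^2 ≡ 3^2 = 9 ≡ 9 (mod 989)
3^4 ≡ 9^2 = 81 ≡ 81 (mod 989)
3^8 ≡ 81^2 = 6561 ≡ 627 (mod 989)
3^16 ≡ 627^2 = 393129 ≡ 496 (mod 989)
3^32 ≡ 496^2 = 246016 ≡ 744 (mod 989)
3^64 ≡ 744^2 = 553536 ≡ 685 (mod 989)
3^128 ≡ 685^2 = 469225 ≡ 439 (mod 989)
3^256 ≡ 439^2 = 192721 ≡ 855 (mod 989)
3^512 ≡ 855^2 = 731025 ≡ 154 (mod 989)
988 = 512 + 256 + 128 + 64 + 16 + 8 + 4 in binary powers of 2.
So 3^988 ≡ 154 · 855 · 439 · 685 · 496 · 627 · 81 ≡ 685 (mod 989).
Since 685 ≠ 1, base 3 is a Fermat witness: 989 is composite.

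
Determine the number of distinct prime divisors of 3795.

4

3795 = 3 · 1265
1265 = 5 · 253
253 = 11 · 23
3795 = 3 · 5 · 11 · 23, which has 4 distinct prime factors.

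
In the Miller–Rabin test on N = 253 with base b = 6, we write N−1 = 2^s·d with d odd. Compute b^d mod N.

18

253 − 1 = 252 = 2^2 · 63, so d = 63.
6^1 ≡ 6 (mod 253)
6^2 ≡ 6^2 = 36 ≡ 36 (mod 253)
6^4 ≡ 36^2 = 1296 ≡ 31 (mod 253)
6^8 ≡ 31^2 = 961 ≡ 202 (mod 253)
6^16 ≡ 202^2 = 40804 ≡ 71 (mod 253)
6^32 ≡ 71^2 = 5041 ≡ 234 (mod 253)
63 = 32 + 16 + 8 + 4 + 2 + 1 in binary powers of 2.
So 6^63 ≡ 234 · 71 · 202 · 31 · 36 · 6 ≡ 18 (mod 253).
Squaring chain: 18 → 71; never reaches −1, so base 6 is a Miller–Rabin witness that 253 is composite.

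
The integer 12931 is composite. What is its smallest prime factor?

12931 is odd.
Digit sum 16, not divisible by 3.
Ends in 1: not divisible by 5.
7: 12931 = 7·1847 + 2
11: 12931 = 11·1175 + 6
13: 12931 = 13·994 + 9
17: 12931 = 17·760 + 11
19: 12931 = 19·680 + 11
23: 12931 = 23·562 + 5
29: 12931 = 29·445 + 26
31: 12931 = 31·417 + 4
37: 12931 = 37·349 + 18
41: 12931 = 41·315 + 16
43: 12931 = 43·300 + 31
47: 12931 = 47·275 + 6
53: 12931 = 53·243 + 52
59: 12931 = 59·219 + 10
61: 12931 = 61·211 + 60
67: 12931 = 67·193

67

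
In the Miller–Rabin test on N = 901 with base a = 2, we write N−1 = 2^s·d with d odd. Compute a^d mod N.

427

901 − 1 = 900 = 2^2 · 225, so d = 225.
2^1 ≡ 2 (mod 901)
2^2 ≡ 2^2 = 4 ≡ 4 (mod 901)
2^4 ≡ 4^2 = 16 ≡ 16 (mod 901)
2^8 ≡ 16^2 = 256 ≡ 256 (mod 901)
2^16 ≡ 256^2 = 65536 ≡ 664 (mod 901)
2^32 ≡ 664^2 = 440896 ≡ 307 (mod 901)
2^64 ≡ 307^2 = 94249 ≡ 545 (mod 901)
2^128 ≡ 545^2 = 297025 ≡ 596 (mod 901)
225 = 128 + 64 + 32 + 1 in binary powers of 2.
So 2^225 ≡ 596 · 545 · 307 · 2 ≡ 427 (mod 901).
Squaring chain: 427 → 327; never reaches −1, so base 2 is a Miller–Rabin witness that 901 is composite.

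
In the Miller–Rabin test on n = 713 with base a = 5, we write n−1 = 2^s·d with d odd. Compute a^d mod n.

304

713 − 1 = 712 = 2^3 · 89, so d = 89.
5^1 ≡ 5 (mod 713)
5^2 ≡ 5^2 = 25 ≡ 25 (mod 713)
5^4 ≡ 25^2 = 625 ≡ 625 (mod 713)
5^8 ≡ 625^2 = 390625 ≡ 614 (mod 713)
5^16 ≡ 614^2 = 376996 ≡ 532 (mod 713)
5^32 ≡ 532^2 = 283024 ≡ 676 (mod 713)
5^64 ≡ 676^2 = 456976 ≡ 656 (mod 713)
89 = 64 + 16 + 8 + 1 in binary powers of 2.
So 5^89 ≡ 656 · 532 · 614 · 5 ≡ 304 (mod 713).
Squaring chain: 304 → 439 → 211; never reaches −1, so base 5 is a Miller–Rabin witness that 713 is composite.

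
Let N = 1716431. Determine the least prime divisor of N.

43

1716431 is odd.
Digit sum 23, not divisible by 3.
Ends in 1: not divisible by 5.
7: 1716431 = 7·245204 + 3
11: 1716431 = 11·156039 + 2
13: 1716431 = 13·132033 + 2
17: 1716431 = 17·100966 + 9
19: 1716431 = 19·90338 + 9
23: 1716431 = 23·74627 + 10
29: 1716431 = 29·59187 + 8
31: 1716431 = 31·55368 + 23
37: 1716431 = 37·46390 + 1
41: 1716431 = 41·41864 + 7
43: 1716431 = 43·39917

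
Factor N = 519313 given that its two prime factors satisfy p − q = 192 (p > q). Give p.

823

Since p = q + 192, we have 519313 = q(q + 192), so q² + 192q − 519313 = 0.
Discriminant: 192² + 4·519313 = 36864 + 2077252 = 2114116; √2114116 = 1454.
q = (−192 + 1454)/2 = 631, and p = q + 192 = 823.
Check: 631 · 823 = 519313.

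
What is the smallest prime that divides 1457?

1457 is odd.
Digit sum 17, not divisible by 3.
Ends in 7: not divisible by 5.
7: 1457 = 7·208 + 1
11: 1457 = 11·132 + 5
13: 1457 = 13·112 + 1
17: 1457 = 17·85 + 12
19: 1457 = 19·76 + 13
23: 1457 = 23·63 + 8
29: 1457 = 29·50 + 7
31: 1457 = 31·47

31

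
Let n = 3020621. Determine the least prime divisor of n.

43

3020621 is odd.
Digit sum 14, not divisible by 3.
Ends in 1: not divisible by 5.
7: 3020621 = 7·431517 + 2
11: 3020621 = 11·274601 + 10
13: 3020621 = 13·232355 + 6
17: 3020621 = 17·177683 + 10
19: 3020621 = 19·158980 + 1
23: 3020621 = 23·131331 + 8
29: 3020621 = 29·104159 + 10
31: 3020621 = 31·97439 + 12
37: 3020621 = 37·81638 + 15
41: 3020621 = 41·73673 + 28
43: 3020621 = 43·70247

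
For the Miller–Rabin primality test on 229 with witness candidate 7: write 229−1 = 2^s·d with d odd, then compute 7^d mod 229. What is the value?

229 − 1 = 228 = 2^2 · 57, so d = 57.
7^1 ≡ 7 (mod 229)
7^2 ≡ 7^2 = 49 ≡ 49 (mod 229)
7^4 ≡ 49^2 = 2401 ≡ 111 (mod 229)
7^8 ≡ 111^2 = 12321 ≡ 184 (mod 229)
7^16 ≡ 184^2 = 33856 ≡ 193 (mod 229)
7^32 ≡ 193^2 = 37249 ≡ 151 (mod 229)
57 = 32 + 16 + 8 + 1 in binary powers of 2.
So 7^57 ≡ 151 · 193 · 184 · 7 ≡ 107 (mod 229).
Squaring chain: 107 → 228; reaches −1, so base 7 does not prove 229 composite.

107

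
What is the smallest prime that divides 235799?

235799 is odd.
Digit sum 35, not divisible by 3.
Ends in 9: not divisible by 5.
7: 235799 = 7·33685 + 4
11: 235799 = 11·21436 + 3
13: 235799 = 13·18138 + 5
17: 235799 = 17·13870 + 9
19: 235799 = 19·12410 + 9
23: 235799 = 23·10252 + 3
29: 235799 = 29·8131

29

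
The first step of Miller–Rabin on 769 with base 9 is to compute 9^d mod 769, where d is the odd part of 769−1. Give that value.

769 − 1 = 768 = 2^8 · 3, so d = 3.
9^1 ≡ 9 (mod 769)
9^2 ≡ 9^2 = 81 ≡ 81 (mod 769)
3 = 2 + 1 in binary powers of 2.
So 9^3 ≡ 81 · 9 ≡ 729 (mod 769).
Squaring chain: 729 → 62 → 768 → 1 → 1 → 1 → 1 → 1; reaches −1, so base 9 does not prove 769 composite.

729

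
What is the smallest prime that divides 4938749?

83

4938749 is odd.
Digit sum 44, not divisible by 3.
Ends in 9: not divisible by 5.
7: 4938749 = 7·705535 + 4
11: 4938749 = 11·448977 + 2
13: 4938749 = 13·379903 + 10
17: 4938749 = 17·290514 + 11
19: 4938749 = 19·259934 + 3
23: 4938749 = 23·214728 + 5
29: 4938749 = 29·170301 + 20
31: 4938749 = 31·159314 + 15
37: 4938749 = 37·133479 + 26
41: 4938749 = 41·120457 + 12
43: 4938749 = 43·114854 + 27
47: 4938749 = 47·105079 + 36
53: 4938749 = 53·93183 + 50
59: 4938749 = 59·83707 + 36
61: 4938749 = 61·80963 + 6
67: 4938749 = 67·73712 + 45
71: 4938749 = 71·69559 + 60
73: 4938749 = 73·67654 + 7
79: 4938749 = 79·62515 + 64
83: 4938749 = 83·59503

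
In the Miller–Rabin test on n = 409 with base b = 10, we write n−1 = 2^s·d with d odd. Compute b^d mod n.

143

409 − 1 = 408 = 2^3 · 51, so d = 51.
10^1 ≡ 10 (mod 409)
10^2 ≡ 10^2 = 100 ≡ 100 (mod 409)
10^4 ≡ 100^2 = 10000 ≡ 184 (mod 409)
10^8 ≡ 184^2 = 33856 ≡ 318 (mod 409)
10^16 ≡ 318^2 = 101124 ≡ 101 (mod 409)
10^32 ≡ 101^2 = 10201 ≡ 385 (mod 409)
51 = 32 + 16 + 2 + 1 in binary powers of 2.
So 10^51 ≡ 385 · 101 · 100 · 10 ≡ 143 (mod 409).
Squaring chain: 143 → 408 → 1; reaches −1, so base 10 does not prove 409 composite.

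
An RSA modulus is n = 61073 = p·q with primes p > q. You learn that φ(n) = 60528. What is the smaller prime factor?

157

φ(n) = (p−1)(q−1) = n − (p+q) + 1, so p + q = 61073 − 60528 + 1 = 546.
p and q are the roots of t² − 546t + 61073 = 0.
Discriminant: 546² − 4·61073 = 298116 − 244292 = 53824; √53824 = 232.
q = (546 − 232)/2 = 157, p = (546 + 232)/2 = 389.
Check: 157 · 389 = 61073.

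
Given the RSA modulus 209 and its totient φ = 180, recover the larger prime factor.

19

φ(n) = (p−1)(q−1) = n − (p+q) + 1, so p + q = 209 − 180 + 1 = 30.
p and q are the roots of t² − 30t + 209 = 0.
Discriminant: 30² − 4·209 = 900 − 836 = 64; √64 = 8.
q = (30 − 8)/2 = 11, p = (30 + 8)/2 = 19.
Check: 11 · 19 = 209.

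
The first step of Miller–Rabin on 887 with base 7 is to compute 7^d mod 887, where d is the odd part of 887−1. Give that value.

887 − 1 = 886 = 2^1 · 443, so d = 443.
7^1 ≡ 7 (mod 887)
7^2 ≡ 7^2 = 49 ≡ 49 (mod 887)
7^4 ≡ 49^2 = 2401 ≡ 627 (mod 887)
7^8 ≡ 627^2 = 393129 ≡ 188 (mod 887)
7^16 ≡ 188^2 = 35344 ≡ 751 (mod 887)
7^32 ≡ 751^2 = 564001 ≡ 756 (mod 887)
7^64 ≡ 756^2 = 571536 ≡ 308 (mod 887)
7^128 ≡ 308^2 = 94864 ≡ 842 (mod 887)
7^256 ≡ 842^2 = 708964 ≡ 251 (mod 887)
443 = 256 + 128 + 32 + 16 + 8 + 2 + 1 in binary powers of 2.
So 7^443 ≡ 251 · 842 · 756 · 751 · 188 · 49 · 7 ≡ 1 (mod 887).
Since 7^d ≡ 1 (mod 887), base 7 does not prove 887 composite.

1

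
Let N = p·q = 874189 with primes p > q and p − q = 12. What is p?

941

Since p = q + 12, we have 874189 = q(q + 12), so q² + 12q − 874189 = 0.
Discriminant: 12² + 4·874189 = 144 + 3496756 = 3496900; √3496900 = 1870.
q = (−12 + 1870)/2 = 929, and p = q + 12 = 941.
Check: 929 · 941 = 874189.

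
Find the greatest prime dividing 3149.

67

3149 = 47 · 67
67 is prime.
So 3149 = 47 · 67; the largest prime factor is 67.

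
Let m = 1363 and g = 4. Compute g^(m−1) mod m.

836

4^1 ≡ 4 (mod 1363)
4^2 ≡ 4^2 = 16 ≡ 16 (mod 1363)
4^4 ≡ 16^2 = 256 ≡ 256 (mod 1363)
4^8 ≡ 256^2 = 65536 ≡ 112 (mod 1363)
4^16 ≡ 112^2 = 12544 ≡ 277 (mod 1363)
4^32 ≡ 277^2 = 76729 ≡ 401 (mod 1363)
4^64 ≡ 401^2 = 160801 ≡ 1330 (mod 1363)
4^128 ≡ 1330^2 = 1768900 ≡ 1089 (mod 1363)
4^256 ≡ 1089^2 = 1185921 ≡ 111 (mod 1363)
4^512 ≡ 111^2 = 12321 ≡ 54 (mod 1363)
4^1024 ≡ 54^2 = 2916 ≡ 190 (mod 1363)
1362 = 1024 + 256 + 64 + 16 + 2 in binary powers of 2.
So 4^1362 ≡ 190 · 111 · 1330 · 277 · 16 ≡ 836 (mod 1363).
Since 836 ≠ 1, base 4 is a Fermat witness: 1363 is composite.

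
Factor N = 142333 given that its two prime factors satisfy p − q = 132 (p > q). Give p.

449

Since p = q + 132, we have 142333 = q(q + 132), so q² + 132q − 142333 = 0.
Discriminant: 132² + 4·142333 = 17424 + 569332 = 586756; √586756 = 766.
q = (−132 + 766)/2 = 317, and p = q + 132 = 449.
Check: 317 · 449 = 142333.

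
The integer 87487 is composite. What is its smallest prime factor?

87487 is odd.
Digit sum 34, not divisible by 3.
Ends in 7: not divisible by 5.
7: 87487 = 7·12498 + 1
11: 87487 = 11·7953 + 4
13: 87487 = 13·6729 + 10
17: 87487 = 17·5146 + 5
19: 87487 = 19·4604 + 11
23: 87487 = 23·3803 + 18
29: 87487 = 29·3016 + 23
31: 87487 = 31·2822 + 5
37: 87487 = 37·2364 + 19
41: 87487 = 41·2133 + 34
43: 87487 = 43·2034 + 25
47: 87487 = 47·1861 + 20
53: 87487 = 53·1650 + 37
59: 87487 = 59·1482 + 49
61: 87487 = 61·1434 + 13
67: 87487 = 67·1305 + 52
71: 87487 = 71·1232 + 15
73: 87487 = 73·1198 + 33
79: 87487 = 79·1107 + 34
83: 87487 = 83·1054 + 5
89: 87487 = 89·983

89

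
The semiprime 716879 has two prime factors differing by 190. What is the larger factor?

947

Since p = q + 190, we have 716879 = q(q + 190), so q² + 190q − 716879 = 0.
Discriminant: 190² + 4·716879 = 36100 + 2867516 = 2903616; √2903616 = 1704.
q = (−190 + 1704)/2 = 757, and p = q + 190 = 947.
Check: 757 · 947 = 716879.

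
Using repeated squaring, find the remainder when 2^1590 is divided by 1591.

471

2^1 ≡ 2 (mod 1591)
2^2 ≡ 2^2 = 4 ≡ 4 (mod 1591)
2^4 ≡ 4^2 = 16 ≡ 16 (mod 1591)
2^8 ≡ 16^2 = 256 ≡ 256 (mod 1591)
2^16 ≡ 256^2 = 65536 ≡ 305 (mod 1591)
2^32 ≡ 305^2 = 93025 ≡ 747 (mod 1591)
2^64 ≡ 747^2 = 558009 ≡ 1159 (mod 1591)
2^128 ≡ 1159^2 = 1343281 ≡ 477 (mod 1591)
2^256 ≡ 477^2 = 227529 ≡ 16 (mod 1591)
2^512 ≡ 16^2 = 256 ≡ 256 (mod 1591)
2^1024 ≡ 256^2 = 65536 ≡ 305 (mod 1591)
1590 = 1024 + 512 + 32 + 16 + 4 + 2 in binary powers of 2.
So 2^1590 ≡ 305 · 256 · 747 · 305 · 16 · 4 ≡ 471 (mod 1591).
Since 471 ≠ 1, base 2 is a Fermat witness: 1591 is composite.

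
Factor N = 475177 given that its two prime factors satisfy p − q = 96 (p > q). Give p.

739

Since p = q + 96, we have 475177 = q(q + 96), so q² + 96q − 475177 = 0.
Discriminant: 96² + 4·475177 = 9216 + 1900708 = 1909924; √1909924 = 1382.
q = (−96 + 1382)/2 = 643, and p = q + 96 = 739.
Check: 643 · 739 = 475177.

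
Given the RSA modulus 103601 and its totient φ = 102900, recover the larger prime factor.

φ(n) = (p−1)(q−1) = n − (p+q) + 1, so p + q = 103601 − 102900 + 1 = 702.
p and q are the roots of t² − 702t + 103601 = 0.
Discriminant: 702² − 4·103601 = 492804 − 414404 = 78400; √78400 = 280.
q = (702 − 280)/2 = 211, p = (702 + 280)/2 = 491.
Check: 211 · 491 = 103601.

491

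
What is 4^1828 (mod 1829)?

4^1 ≡ 4 (mod 1829)
4^2 ≡ 4^2 = 16 ≡ 16 (mod 1829)
4^4 ≡ 16^2 = 256 ≡ 256 (mod 1829)
4^8 ≡ 256^2 = 65536 ≡ 1521 (mod 1829)
4^16 ≡ 1521^2 = 2313441 ≡ 1585 (mod 1829)
4^32 ≡ 1585^2 = 2512225 ≡ 1008 (mod 1829)
4^64 ≡ 1008^2 = 1016064 ≡ 969 (mod 1829)
4^128 ≡ 969^2 = 938961 ≡ 684 (mod 1829)
4^256 ≡ 684^2 = 467856 ≡ 1461 (mod 1829)
4^512 ≡ 1461^2 = 2134521 ≡ 78 (mod 1829)
4^1024 ≡ 78^2 = 6084 ≡ 597 (mod 1829)
1828 = 1024 + 512 + 256 + 32 + 4 in binary powers of 2.
So 4^1828 ≡ 597 · 78 · 1461 · 1008 · 256 ≡ 653 (mod 1829).
Since 653 ≠ 1, base 4 is a Fermat witness: 1829 is composite.

653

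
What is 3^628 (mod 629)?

625

3^1 ≡ 3 (mod 629)
3^2 ≡ 3^2 = 9 ≡ 9 (mod 629)
3^4 ≡ 9^2 = 81 ≡ 81 (mod 629)
3^8 ≡ 81^2 = 6561 ≡ 271 (mod 629)
3^16 ≡ 271^2 = 73441 ≡ 477 (mod 629)
3^32 ≡ 477^2 = 227529 ≡ 460 (mod 629)
3^64 ≡ 460^2 = 211600 ≡ 256 (mod 629)
3^128 ≡ 256^2 = 65536 ≡ 120 (mod 629)
3^256 ≡ 120^2 = 14400 ≡ 562 (mod 629)
3^512 ≡ 562^2 = 315844 ≡ 86 (mod 629)
628 = 512 + 64 + 32 + 16 + 4 in binary powers of 2.
So 3^628 ≡ 86 · 256 · 460 · 477 · 81 ≡ 625 (mod 629).
Since 625 ≠ 1, base 3 is a Fermat witness: 629 is composite.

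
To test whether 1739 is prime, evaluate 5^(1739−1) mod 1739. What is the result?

5^1 ≡ 5 (mod 1739)
5^2 ≡ 5^2 = 25 ≡ 25 (mod 1739)
5^4 ≡ 25^2 = 625 ≡ 625 (mod 1739)
5^8 ≡ 625^2 = 390625 ≡ 1089 (mod 1739)
5^16 ≡ 1089^2 = 1185921 ≡ 1662 (mod 1739)
5^32 ≡ 1662^2 = 2762244 ≡ 712 (mod 1739)
5^64 ≡ 712^2 = 506944 ≡ 895 (mod 1739)
5^128 ≡ 895^2 = 801025 ≡ 1085 (mod 1739)
5^256 ≡ 1085^2 = 1177225 ≡ 1661 (mod 1739)
5^512 ≡ 1661^2 = 2758921 ≡ 867 (mod 1739)
5^1024 ≡ 867^2 = 751689 ≡ 441 (mod 1739)
1738 = 1024 + 512 + 128 + 64 + 8 + 2 in binary powers of 2.
So 5^1738 ≡ 441 · 867 · 1085 · 895 · 1089 · 25 ≡ 474 (mod 1739).
Since 474 ≠ 1, base 5 is a Fermat witness: 1739 is composite.

474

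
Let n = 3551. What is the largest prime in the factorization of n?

67

3551 = 53 · 67
67 is prime.
So 3551 = 53 · 67; the largest prime factor is 67.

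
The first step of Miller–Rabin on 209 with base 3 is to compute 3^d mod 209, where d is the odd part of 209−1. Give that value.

209 − 1 = 208 = 2^4 · 13, so d = 13.
3^1 ≡ 3 (mod 209)
3^2 ≡ 3^2 = 9 ≡ 9 (mod 209)
3^4 ≡ 9^2 = 81 ≡ 81 (mod 209)
3^8 ≡ 81^2 = 6561 ≡ 82 (mod 209)
13 = 8 + 4 + 1 in binary powers of 2.
So 3^13 ≡ 82 · 81 · 3 ≡ 71 (mod 209).
Squaring chain: 71 → 25 → 207 → 4; never reaches −1, so base 3 is a Miller–Rabin witness that 209 is composite.

71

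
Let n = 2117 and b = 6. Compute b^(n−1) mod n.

819

6^1 ≡ 6 (mod 2117)
6^2 ≡ 6^2 = 36 ≡ 36 (mod 2117)
6^4 ≡ 36^2 = 1296 ≡ 1296 (mod 2117)
6^8 ≡ 1296^2 = 1679616 ≡ 835 (mod 2117)
6^16 ≡ 835^2 = 697225 ≡ 732 (mod 2117)
6^32 ≡ 732^2 = 535824 ≡ 223 (mod 2117)
6^64 ≡ 223^2 = 49729 ≡ 1038 (mod 2117)
6^128 ≡ 1038^2 = 1077444 ≡ 2008 (mod 2117)
6^256 ≡ 2008^2 = 4032064 ≡ 1296 (mod 2117)
6^512 ≡ 1296^2 = 1679616 ≡ 835 (mod 2117)
6^1024 ≡ 835^2 = 697225 ≡ 732 (mod 2117)
6^2048 ≡ 732^2 = 535824 ≡ 223 (mod 2117)
2116 = 2048 + 64 + 4 in binary powers of 2.
So 6^2116 ≡ 223 · 1038 · 1296 ≡ 819 (mod 2117).
Since 819 ≠ 1, base 6 is a Fermat witness: 2117 is composite.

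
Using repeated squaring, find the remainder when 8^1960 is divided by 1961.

1765

8^1 ≡ 8 (mod 1961)
8^2 ≡ 8^2 = 64 ≡ 64 (mod 1961)
8^4 ≡ 64^2 = 4096 ≡ 174 (mod 1961)
8^8 ≡ 174^2 = 30276 ≡ 861 (mod 1961)
8^16 ≡ 861^2 = 741321 ≡ 63 (mod 1961)
8^32 ≡ 63^2 = 3969 ≡ 47 (mod 1961)
8^64 ≡ 47^2 = 2209 ≡ 248 (mod 1961)
8^128 ≡ 248^2 = 61504 ≡ 713 (mod 1961)
8^256 ≡ 713^2 = 508369 ≡ 470 (mod 1961)
8^512 ≡ 470^2 = 220900 ≡ 1268 (mod 1961)
8^1024 ≡ 1268^2 = 1607824 ≡ 1765 (mod 1961)
1960 = 1024 + 512 + 256 + 128 + 32 + 8 in binary powers of 2.
So 8^1960 ≡ 1765 · 1268 · 470 · 713 · 47 · 861 ≡ 1765 (mod 1961).
Since 1765 ≠ 1, base 8 is a Fermat witness: 1961 is composite.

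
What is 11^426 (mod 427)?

11^1 ≡ 11 (mod 427)
11^2 ≡ 11^2 = 121 ≡ 121 (mod 427)
11^4 ≡ 121^2 = 14641 ≡ 123 (mod 427)
11^8 ≡ 123^2 = 15129 ≡ 184 (mod 427)
11^16 ≡ 184^2 = 33856 ≡ 123 (mod 427)
11^32 ≡ 123^2 = 15129 ≡ 184 (mod 427)
11^64 ≡ 184^2 = 33856 ≡ 123 (mod 427)
11^128 ≡ 123^2 = 15129 ≡ 184 (mod 427)
11^256 ≡ 184^2 = 33856 ≡ 123 (mod 427)
426 = 256 + 128 + 32 + 8 + 2 in binary powers of 2.
So 11^426 ≡ 123 · 184 · 184 · 184 · 121 ≡ 365 (mod 427).
Since 365 ≠ 1, base 11 is a Fermat witness: 427 is composite.

365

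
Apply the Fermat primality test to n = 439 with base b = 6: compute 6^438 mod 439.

1

6^1 ≡ 6 (mod 439)
6^2 ≡ 6^2 = 36 ≡ 36 (mod 439)
6^4 ≡ 36^2 = 1296 ≡ 418 (mod 439)
6^8 ≡ 418^2 = 174724 ≡ 2 (mod 439)
6^16 ≡ 2^2 = 4 ≡ 4 (mod 439)
6^32 ≡ 4^2 = 16 ≡ 16 (mod 439)
6^64 ≡ 16^2 = 256 ≡ 256 (mod 439)
6^128 ≡ 256^2 = 65536 ≡ 125 (mod 439)
6^256 ≡ 125^2 = 15625 ≡ 260 (mod 439)
438 = 256 + 128 + 32 + 16 + 4 + 2 in binary powers of 2.
So 6^438 ≡ 260 · 125 · 16 · 4 · 418 · 36 ≡ 1 (mod 439).
Since the result is 1, base 6 gives no evidence that 439 is composite.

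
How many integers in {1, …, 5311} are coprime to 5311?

5152

Factor: 5311 = 47 · 113.
φ(5311) = (47−1) · (113−1) = 46 · 112 = 5152.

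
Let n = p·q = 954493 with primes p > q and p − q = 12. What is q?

Since p = q + 12, we have 954493 = q(q + 12), so q² + 12q − 954493 = 0.
Discriminant: 12² + 4·954493 = 144 + 3817972 = 3818116; √3818116 = 1954.
q = (−12 + 1954)/2 = 971, and p = q + 12 = 983.
Check: 971 · 983 = 954493.

971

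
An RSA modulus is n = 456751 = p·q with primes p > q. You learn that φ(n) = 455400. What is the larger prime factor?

φ(n) = (p−1)(q−1) = n − (p+q) + 1, so p + q = 456751 − 455400 + 1 = 1352.
p and q are the roots of t² − 1352t + 456751 = 0.
Discriminant: 1352² − 4·456751 = 1827904 − 1827004 = 900; √900 = 30.
q = (1352 − 30)/2 = 661, p = (1352 + 30)/2 = 691.
Check: 661 · 691 = 456751.

691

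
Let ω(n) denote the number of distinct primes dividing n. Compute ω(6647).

2

6647 = 17^2 · 23
6647 = 17^2 · 23, which has 2 distinct prime factors.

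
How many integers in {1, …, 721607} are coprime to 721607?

687904

Factor: 721607 = 29 · 149 · 167.
φ(721607) = (29−1) · (149−1) · (167−1) = 28 · 148 · 166 = 687904.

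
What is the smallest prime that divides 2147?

19

2147 is odd.
Digit sum 14, not divisible by 3.
Ends in 7: not divisible by 5.
7: 2147 = 7·306 + 5
11: 2147 = 11·195 + 2
13: 2147 = 13·165 + 2
17: 2147 = 17·126 + 5
19: 2147 = 19·113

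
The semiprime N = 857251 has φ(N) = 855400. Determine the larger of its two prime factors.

φ(n) = (p−1)(q−1) = n − (p+q) + 1, so p + q = 857251 − 855400 + 1 = 1852.
p and q are the roots of t² − 1852t + 857251 = 0.
Discriminant: 1852² − 4·857251 = 3429904 − 3429004 = 900; √900 = 30.
q = (1852 − 30)/2 = 911, p = (1852 + 30)/2 = 941.
Check: 911 · 941 = 857251.

941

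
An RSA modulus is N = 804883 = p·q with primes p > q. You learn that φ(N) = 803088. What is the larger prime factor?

φ(n) = (p−1)(q−1) = n − (p+q) + 1, so p + q = 804883 − 803088 + 1 = 1796.
p and q are the roots of t² − 1796t + 804883 = 0.
Discriminant: 1796² − 4·804883 = 3225616 − 3219532 = 6084; √6084 = 78.
q = (1796 − 78)/2 = 859, p = (1796 + 78)/2 = 937.
Check: 859 · 937 = 804883.

937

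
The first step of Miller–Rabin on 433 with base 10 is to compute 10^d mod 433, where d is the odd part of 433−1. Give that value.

433 − 1 = 432 = 2^4 · 27, so d = 27.
10^1 ≡ 10 (mod 433)
10^2 ≡ 10^2 = 100 ≡ 100 (mod 433)
10^4 ≡ 100^2 = 10000 ≡ 41 (mod 433)
10^8 ≡ 41^2 = 1681 ≡ 382 (mod 433)
10^16 ≡ 382^2 = 145924 ≡ 3 (mod 433)
27 = 16 + 8 + 2 + 1 in binary powers of 2.
So 10^27 ≡ 3 · 382 · 100 · 10 ≡ 282 (mod 433).
Squaring chain: 282 → 285 → 254 → 432; reaches −1, so base 10 does not prove 433 composite.

282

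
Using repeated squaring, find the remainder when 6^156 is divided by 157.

1

6^1 ≡ 6 (mod 157)
6^2 ≡ 6^2 = 36 ≡ 36 (mod 157)
6^4 ≡ 36^2 = 1296 ≡ 40 (mod 157)
6^8 ≡ 40^2 = 1600 ≡ 30 (mod 157)
6^16 ≡ 30^2 = 900 ≡ 115 (mod 157)
6^32 ≡ 115^2 = 13225 ≡ 37 (mod 157)
6^64 ≡ 37^2 = 1369 ≡ 113 (mod 157)
6^128 ≡ 113^2 = 12769 ≡ 52 (mod 157)
156 = 128 + 16 + 8 + 4 in binary powers of 2.
So 6^156 ≡ 52 · 115 · 30 · 40 ≡ 1 (mod 157).
Since the result is 1, base 6 gives no evidence that 157 is composite.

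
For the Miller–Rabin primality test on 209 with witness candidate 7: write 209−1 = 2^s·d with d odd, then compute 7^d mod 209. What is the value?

178

209 − 1 = 208 = 2^4 · 13, so d = 13.
7^1 ≡ 7 (mod 209)
7^2 ≡ 7^2 = 49 ≡ 49 (mod 209)
7^4 ≡ 49^2 = 2401 ≡ 102 (mod 209)
7^8 ≡ 102^2 = 10404 ≡ 163 (mod 209)
13 = 8 + 4 + 1 in binary powers of 2.
So 7^13 ≡ 163 · 102 · 7 ≡ 178 (mod 209).
Squaring chain: 178 → 125 → 159 → 201; never reaches −1, so base 7 is a Miller–Rabin witness that 209 is composite.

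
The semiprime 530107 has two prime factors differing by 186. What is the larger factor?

Since p = q + 186, we have 530107 = q(q + 186), so q² + 186q − 530107 = 0.
Discriminant: 186² + 4·530107 = 34596 + 2120428 = 2155024; √2155024 = 1468.
q = (−186 + 1468)/2 = 641, and p = q + 186 = 827.
Check: 641 · 827 = 530107.

827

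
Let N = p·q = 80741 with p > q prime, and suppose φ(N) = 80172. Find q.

263

φ(n) = (p−1)(q−1) = n − (p+q) + 1, so p + q = 80741 − 80172 + 1 = 570.
p and q are the roots of t² − 570t + 80741 = 0.
Discriminant: 570² − 4·80741 = 324900 − 322964 = 1936; √1936 = 44.
q = (570 − 44)/2 = 263, p = (570 + 44)/2 = 307.
Check: 263 · 307 = 80741.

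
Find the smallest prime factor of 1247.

1247 is odd.
Digit sum 14, not divisible by 3.
Ends in 7: not divisible by 5.
7: 1247 = 7·178 + 1
11: 1247 = 11·113 + 4
13: 1247 = 13·95 + 12
17: 1247 = 17·73 + 6
19: 1247 = 19·65 + 12
23: 1247 = 23·54 + 5
29: 1247 = 29·43

29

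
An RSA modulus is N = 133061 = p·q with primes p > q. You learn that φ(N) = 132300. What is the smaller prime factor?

271

φ(n) = (p−1)(q−1) = n − (p+q) + 1, so p + q = 133061 − 132300 + 1 = 762.
p and q are the roots of t² − 762t + 133061 = 0.
Discriminant: 762² − 4·133061 = 580644 − 532244 = 48400; √48400 = 220.
q = (762 − 220)/2 = 271, p = (762 + 220)/2 = 491.
Check: 271 · 491 = 133061.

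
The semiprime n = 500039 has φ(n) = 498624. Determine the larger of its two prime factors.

743

φ(n) = (p−1)(q−1) = n − (p+q) + 1, so p + q = 500039 − 498624 + 1 = 1416.
p and q are the roots of t² − 1416t + 500039 = 0.
Discriminant: 1416² − 4·500039 = 2005056 − 2000156 = 4900; √4900 = 70.
q = (1416 − 70)/2 = 673, p = (1416 + 70)/2 = 743.
Check: 673 · 743 = 500039.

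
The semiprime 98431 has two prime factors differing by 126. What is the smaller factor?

Since p = q + 126, we have 98431 = q(q + 126), so q² + 126q − 98431 = 0.
Discriminant: 126² + 4·98431 = 15876 + 393724 = 409600; √409600 = 640.
q = (−126 + 640)/2 = 257, and p = q + 126 = 383.
Check: 257 · 383 = 98431.

257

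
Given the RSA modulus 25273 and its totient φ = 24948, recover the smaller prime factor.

φ(n) = (p−1)(q−1) = n − (p+q) + 1, so p + q = 25273 − 24948 + 1 = 326.
p and q are the roots of t² − 326t + 25273 = 0.
Discriminant: 326² − 4·25273 = 106276 − 101092 = 5184; √5184 = 72.
q = (326 − 72)/2 = 127, p = (326 + 72)/2 = 199.
Check: 127 · 199 = 25273.

127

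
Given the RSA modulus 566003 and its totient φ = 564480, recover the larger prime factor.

883

φ(n) = (p−1)(q−1) = n − (p+q) + 1, so p + q = 566003 − 564480 + 1 = 1524.
p and q are the roots of t² − 1524t + 566003 = 0.
Discriminant: 1524² − 4·566003 = 2322576 − 2264012 = 58564; √58564 = 242.
q = (1524 − 242)/2 = 641, p = (1524 + 242)/2 = 883.
Check: 641 · 883 = 566003.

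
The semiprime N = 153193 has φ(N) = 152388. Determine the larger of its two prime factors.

φ(n) = (p−1)(q−1) = n − (p+q) + 1, so p + q = 153193 − 152388 + 1 = 806.
p and q are the roots of t² − 806t + 153193 = 0.
Discriminant: 806² − 4·153193 = 649636 − 612772 = 36864; √36864 = 192.
q = (806 − 192)/2 = 307, p = (806 + 192)/2 = 499.
Check: 307 · 499 = 153193.

499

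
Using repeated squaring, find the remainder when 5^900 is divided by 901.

5^1 ≡ 5 (mod 901)
5^2 ≡ 5^2 = 25 ≡ 25 (mod 901)
5^4 ≡ 25^2 = 625 ≡ 625 (mod 901)
5^8 ≡ 625^2 = 390625 ≡ 492 (mod 901)
5^16 ≡ 492^2 = 242064 ≡ 596 (mod 901)
5^32 ≡ 596^2 = 355216 ≡ 222 (mod 901)
5^64 ≡ 222^2 = 49284 ≡ 630 (mod 901)
5^128 ≡ 630^2 = 396900 ≡ 460 (mod 901)
5^256 ≡ 460^2 = 211600 ≡ 766 (mod 901)
5^512 ≡ 766^2 = 586756 ≡ 205 (mod 901)
900 = 512 + 256 + 128 + 4 in binary powers of 2.
So 5^900 ≡ 205 · 766 · 460 · 625 ≡ 13 (mod 901).
Since 13 ≠ 1, base 5 is a Fermat witness: 901 is composite.

13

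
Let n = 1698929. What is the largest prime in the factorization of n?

73

1698929 = 17 · 99937
99937 = 37 · 2701
2701 = 37 · 73
73 is prime.
So 1698929 = 17 · 37^2 · 73; the largest prime factor is 73.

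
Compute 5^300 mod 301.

5^1 ≡ 5 (mod 301)
5^2 ≡ 5^2 = 25 ≡ 25 (mod 301)
5^4 ≡ 25^2 = 625 ≡ 23 (mod 301)
5^8 ≡ 23^2 = 529 ≡ 228 (mod 301)
5^16 ≡ 228^2 = 51984 ≡ 212 (mod 301)
5^32 ≡ 212^2 = 44944 ≡ 95 (mod 301)
5^64 ≡ 95^2 = 9025 ≡ 296 (mod 301)
5^128 ≡ 296^2 = 87616 ≡ 25 (mod 301)
5^256 ≡ 25^2 = 625 ≡ 23 (mod 301)
300 = 256 + 32 + 8 + 4 in binary powers of 2.
So 5^300 ≡ 23 · 95 · 228 · 23 ≡ 274 (mod 301).
Since 274 ≠ 1, base 5 is a Fermat witness: 301 is composite.

274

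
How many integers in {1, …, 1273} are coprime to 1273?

1188

Factor: 1273 = 19 · 67.
φ(1273) = (19−1) · (67−1) = 18 · 66 = 1188.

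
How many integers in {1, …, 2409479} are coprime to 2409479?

2354976

Factor: 2409479 = 103 · 149 · 157.
φ(2409479) = (103−1) · (149−1) · (157−1) = 102 · 148 · 156 = 2354976.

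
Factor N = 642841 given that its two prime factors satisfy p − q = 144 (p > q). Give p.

877

Since p = q + 144, we have 642841 = q(q + 144), so q² + 144q − 642841 = 0.
Discriminant: 144² + 4·642841 = 20736 + 2571364 = 2592100; √2592100 = 1610.
q = (−144 + 1610)/2 = 733, and p = q + 144 = 877.
Check: 733 · 877 = 642841.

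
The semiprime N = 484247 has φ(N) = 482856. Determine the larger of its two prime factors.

φ(n) = (p−1)(q−1) = n − (p+q) + 1, so p + q = 484247 − 482856 + 1 = 1392.
p and q are the roots of t² − 1392t + 484247 = 0.
Discriminant: 1392² − 4·484247 = 1937664 − 1936988 = 676; √676 = 26.
q = (1392 − 26)/2 = 683, p = (1392 + 26)/2 = 709.
Check: 683 · 709 = 484247.

709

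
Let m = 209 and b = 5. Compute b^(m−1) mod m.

5^1 ≡ 5 (mod 209)
5^2 ≡ 5^2 = 25 ≡ 25 (mod 209)
5^4 ≡ 25^2 = 625 ≡ 207 (mod 209)
5^8 ≡ 207^2 = 42849 ≡ 4 (mod 209)
5^16 ≡ 4^2 = 16 ≡ 16 (mod 209)
5^32 ≡ 16^2 = 256 ≡ 47 (mod 209)
5^64 ≡ 47^2 = 2209 ≡ 119 (mod 209)
5^128 ≡ 119^2 = 14161 ≡ 158 (mod 209)
208 = 128 + 64 + 16 in binary powers of 2.
So 5^208 ≡ 158 · 119 · 16 ≡ 81 (mod 209).
Since 81 ≠ 1, base 5 is a Fermat witness: 209 is composite.

81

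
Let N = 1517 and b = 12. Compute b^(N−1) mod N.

12^1 ≡ 12 (mod 1517)
12^2 ≡ 12^2 = 144 ≡ 144 (mod 1517)
12^4 ≡ 144^2 = 20736 ≡ 1015 (mod 1517)
12^8 ≡ 1015^2 = 1030225 ≡ 182 (mod 1517)
12^16 ≡ 182^2 = 33124 ≡ 1267 (mod 1517)
12^32 ≡ 1267^2 = 1605289 ≡ 303 (mod 1517)
12^64 ≡ 303^2 = 91809 ≡ 789 (mod 1517)
12^128 ≡ 789^2 = 622521 ≡ 551 (mod 1517)
12^256 ≡ 551^2 = 303601 ≡ 201 (mod 1517)
12^512 ≡ 201^2 = 40401 ≡ 959 (mod 1517)
12^1024 ≡ 959^2 = 919681 ≡ 379 (mod 1517)
1516 = 1024 + 256 + 128 + 64 + 32 + 8 + 4 in binary powers of 2.
So 12^1516 ≡ 379 · 201 · 551 · 789 · 303 · 182 · 1015 ≡ 127 (mod 1517).
Since 127 ≠ 1, base 12 is a Fermat witness: 1517 is composite.

127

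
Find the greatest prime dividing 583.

53

583 = 11 · 53
53 is prime.
So 583 = 11 · 53; the largest prime factor is 53.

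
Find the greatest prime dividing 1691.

1691 = 19 · 89
89 is prime.
So 1691 = 19 · 89; the largest prime factor is 89.

89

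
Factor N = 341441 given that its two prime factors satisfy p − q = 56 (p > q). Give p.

613

Since p = q + 56, we have 341441 = q(q + 56), so q² + 56q − 341441 = 0.
Discriminant: 56² + 4·341441 = 3136 + 1365764 = 1368900; √1368900 = 1170.
q = (−56 + 1170)/2 = 557, and p = q + 56 = 613.
Check: 557 · 613 = 341441.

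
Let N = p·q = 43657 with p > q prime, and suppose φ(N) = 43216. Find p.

293

φ(n) = (p−1)(q−1) = n − (p+q) + 1, so p + q = 43657 − 43216 + 1 = 442.
p and q are the roots of t² − 442t + 43657 = 0.
Discriminant: 442² − 4·43657 = 195364 − 174628 = 20736; √20736 = 144.
q = (442 − 144)/2 = 149, p = (442 + 144)/2 = 293.
Check: 149 · 293 = 43657.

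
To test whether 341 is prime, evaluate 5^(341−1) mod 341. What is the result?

67

5^1 ≡ 5 (mod 341)
5^2 ≡ 5^2 = 25 ≡ 25 (mod 341)
5^4 ≡ 25^2 = 625 ≡ 284 (mod 341)
5^8 ≡ 284^2 = 80656 ≡ 180 (mod 341)
5^16 ≡ 180^2 = 32400 ≡ 5 (mod 341)
5^32 ≡ 5^2 = 25 ≡ 25 (mod 341)
5^64 ≡ 25^2 = 625 ≡ 284 (mod 341)
5^128 ≡ 284^2 = 80656 ≡ 180 (mod 341)
5^256 ≡ 180^2 = 32400 ≡ 5 (mod 341)
340 = 256 + 64 + 16 + 4 in binary powers of 2.
So 5^340 ≡ 5 · 284 · 5 · 284 ≡ 67 (mod 341).
Since 67 ≠ 1, base 5 is a Fermat witness: 341 is composite.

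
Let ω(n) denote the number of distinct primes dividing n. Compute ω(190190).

190190 = 2 · 95095
95095 = 5 · 19019
19019 = 7 · 2717
2717 = 11 · 247
247 = 13 · 19
190190 = 2 · 5 · 7 · 11 · 13 · 19, which has 6 distinct prime factors.

6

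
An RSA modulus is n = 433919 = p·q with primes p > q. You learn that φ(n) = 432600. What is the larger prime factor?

φ(n) = (p−1)(q−1) = n − (p+q) + 1, so p + q = 433919 − 432600 + 1 = 1320.
p and q are the roots of t² − 1320t + 433919 = 0.
Discriminant: 1320² − 4·433919 = 1742400 − 1735676 = 6724; √6724 = 82.
q = (1320 − 82)/2 = 619, p = (1320 + 82)/2 = 701.
Check: 619 · 701 = 433919.

701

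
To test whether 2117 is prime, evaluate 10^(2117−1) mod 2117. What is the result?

10^1 ≡ 10 (mod 2117)
10^2 ≡ 10^2 = 100 ≡ 100 (mod 2117)
10^4 ≡ 100^2 = 10000 ≡ 1532 (mod 2117)
10^8 ≡ 1532^2 = 2347024 ≡ 1388 (mod 2117)
10^16 ≡ 1388^2 = 1926544 ≡ 74 (mod 2117)
10^32 ≡ 74^2 = 5476 ≡ 1242 (mod 2117)
10^64 ≡ 1242^2 = 1542564 ≡ 1388 (mod 2117)
10^128 ≡ 1388^2 = 1926544 ≡ 74 (mod 2117)
10^256 ≡ 74^2 = 5476 ≡ 1242 (mod 2117)
10^512 ≡ 1242^2 = 1542564 ≡ 1388 (mod 2117)
10^1024 ≡ 1388^2 = 1926544 ≡ 74 (mod 2117)
10^2048 ≡ 74^2 = 5476 ≡ 1242 (mod 2117)
2116 = 2048 + 64 + 4 in binary powers of 2.
So 10^2116 ≡ 1242 · 1388 · 1532 ≡ 364 (mod 2117).
Since 364 ≠ 1, base 10 is a Fermat witness: 2117 is composite.

364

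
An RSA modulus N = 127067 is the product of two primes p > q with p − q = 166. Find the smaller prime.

283

Since p = q + 166, we have 127067 = q(q + 166), so q² + 166q − 127067 = 0.
Discriminant: 166² + 4·127067 = 27556 + 508268 = 535824; √535824 = 732.
q = (−166 + 732)/2 = 283, and p = q + 166 = 449.
Check: 283 · 449 = 127067.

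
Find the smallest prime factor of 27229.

73

27229 is odd.
Digit sum 22, not divisible by 3.
Ends in 9: not divisible by 5.
7: 27229 = 7·3889 + 6
11: 27229 = 11·2475 + 4
13: 27229 = 13·2094 + 7
17: 27229 = 17·1601 + 12
19: 27229 = 19·1433 + 2
23: 27229 = 23·1183 + 20
29: 27229 = 29·938 + 27
31: 27229 = 31·878 + 11
37: 27229 = 37·735 + 34
41: 27229 = 41·664 + 5
43: 27229 = 43·633 + 10
47: 27229 = 47·579 + 16
53: 27229 = 53·513 + 40
59: 27229 = 59·461 + 30
61: 27229 = 61·446 + 23
67: 27229 = 67·406 + 27
71: 27229 = 71·383 + 36
73: 27229 = 73·373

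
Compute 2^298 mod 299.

2^1 ≡ 2 (mod 299)
2^2 ≡ 2^2 = 4 ≡ 4 (mod 299)
2^4 ≡ 4^2 = 16 ≡ 16 (mod 299)
2^8 ≡ 16^2 = 256 ≡ 256 (mod 299)
2^16 ≡ 256^2 = 65536 ≡ 55 (mod 299)
2^32 ≡ 55^2 = 3025 ≡ 35 (mod 299)
2^64 ≡ 35^2 = 1225 ≡ 29 (mod 299)
2^128 ≡ 29^2 = 841 ≡ 243 (mod 299)
2^256 ≡ 243^2 = 59049 ≡ 146 (mod 299)
298 = 256 + 32 + 8 + 2 in binary powers of 2.
So 2^298 ≡ 146 · 35 · 256 · 4 ≡ 140 (mod 299).
Since 140 ≠ 1, base 2 is a Fermat witness: 299 is composite.

140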